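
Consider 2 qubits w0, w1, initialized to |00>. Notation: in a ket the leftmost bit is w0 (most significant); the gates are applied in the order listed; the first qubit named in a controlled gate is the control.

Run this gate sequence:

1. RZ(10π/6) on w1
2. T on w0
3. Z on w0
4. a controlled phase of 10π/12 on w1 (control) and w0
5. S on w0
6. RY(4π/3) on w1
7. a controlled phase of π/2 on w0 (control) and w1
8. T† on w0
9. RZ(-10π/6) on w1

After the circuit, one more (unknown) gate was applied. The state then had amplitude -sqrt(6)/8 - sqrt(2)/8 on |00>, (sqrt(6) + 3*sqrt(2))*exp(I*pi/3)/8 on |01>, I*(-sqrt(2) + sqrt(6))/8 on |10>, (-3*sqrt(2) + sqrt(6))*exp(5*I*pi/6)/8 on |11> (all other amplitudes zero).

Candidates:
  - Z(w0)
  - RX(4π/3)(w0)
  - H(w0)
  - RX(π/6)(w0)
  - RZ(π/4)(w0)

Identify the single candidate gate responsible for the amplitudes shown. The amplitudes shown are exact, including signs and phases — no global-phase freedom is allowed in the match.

The applied gate was RX(π/6)(w0).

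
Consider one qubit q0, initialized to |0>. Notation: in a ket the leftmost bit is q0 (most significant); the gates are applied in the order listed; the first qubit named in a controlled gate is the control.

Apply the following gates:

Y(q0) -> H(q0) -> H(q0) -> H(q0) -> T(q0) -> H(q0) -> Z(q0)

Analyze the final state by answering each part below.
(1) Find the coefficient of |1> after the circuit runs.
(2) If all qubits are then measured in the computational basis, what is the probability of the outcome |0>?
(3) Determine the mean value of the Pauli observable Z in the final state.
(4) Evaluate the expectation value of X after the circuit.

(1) |1> carries amplitude -I/2 - exp(3*I*pi/4)/2 in the final state.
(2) Outcome |0> occurs with probability 1/2 - sqrt(2)/4.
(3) The observable Z averages to -sqrt(2)/2.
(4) The expectation value of X is 0.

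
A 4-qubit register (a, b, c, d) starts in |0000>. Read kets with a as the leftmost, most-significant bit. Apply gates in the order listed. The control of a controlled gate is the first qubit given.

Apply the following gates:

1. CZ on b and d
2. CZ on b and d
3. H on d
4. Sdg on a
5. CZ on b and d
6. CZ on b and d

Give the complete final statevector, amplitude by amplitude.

The final amplitudes are sqrt(2)/2 on |0000>, sqrt(2)/2 on |0001>, and 0 on every other basis state.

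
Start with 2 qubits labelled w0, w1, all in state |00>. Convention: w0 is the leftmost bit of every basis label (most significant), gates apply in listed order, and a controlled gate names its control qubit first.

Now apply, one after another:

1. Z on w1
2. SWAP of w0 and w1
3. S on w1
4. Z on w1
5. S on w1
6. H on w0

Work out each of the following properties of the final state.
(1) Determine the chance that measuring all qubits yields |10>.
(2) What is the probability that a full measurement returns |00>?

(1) Outcome |10> occurs with probability 1/2.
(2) Outcome |00> occurs with probability 1/2.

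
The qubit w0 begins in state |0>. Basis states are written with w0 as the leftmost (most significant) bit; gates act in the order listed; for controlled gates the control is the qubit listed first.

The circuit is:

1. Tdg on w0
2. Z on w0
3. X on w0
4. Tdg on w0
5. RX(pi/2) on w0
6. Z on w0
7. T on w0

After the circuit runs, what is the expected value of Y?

In the final state, Y has expectation -sqrt(2)/2.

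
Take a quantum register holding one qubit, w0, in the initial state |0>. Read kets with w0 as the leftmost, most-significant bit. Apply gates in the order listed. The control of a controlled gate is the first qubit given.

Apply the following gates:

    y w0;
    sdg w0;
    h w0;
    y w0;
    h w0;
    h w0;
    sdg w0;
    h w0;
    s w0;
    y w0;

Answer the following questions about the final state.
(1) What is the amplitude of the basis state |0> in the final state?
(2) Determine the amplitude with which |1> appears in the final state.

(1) |0> carries amplitude -1/2 + I/2 in the final state.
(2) The final state's coefficient on |1> equals -1/2 + I/2.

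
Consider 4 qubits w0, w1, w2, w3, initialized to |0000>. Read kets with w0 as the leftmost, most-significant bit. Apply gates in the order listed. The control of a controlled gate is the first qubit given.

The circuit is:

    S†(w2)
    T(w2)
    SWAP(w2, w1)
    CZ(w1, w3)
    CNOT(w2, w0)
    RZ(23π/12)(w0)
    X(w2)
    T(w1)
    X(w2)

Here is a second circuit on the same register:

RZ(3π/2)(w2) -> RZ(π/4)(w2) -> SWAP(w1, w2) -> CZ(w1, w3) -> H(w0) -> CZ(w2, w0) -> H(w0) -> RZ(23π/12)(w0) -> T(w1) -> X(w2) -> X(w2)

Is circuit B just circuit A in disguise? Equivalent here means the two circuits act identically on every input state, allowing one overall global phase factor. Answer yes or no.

Yes, they are equivalent — the unitaries differ by at most a global phase.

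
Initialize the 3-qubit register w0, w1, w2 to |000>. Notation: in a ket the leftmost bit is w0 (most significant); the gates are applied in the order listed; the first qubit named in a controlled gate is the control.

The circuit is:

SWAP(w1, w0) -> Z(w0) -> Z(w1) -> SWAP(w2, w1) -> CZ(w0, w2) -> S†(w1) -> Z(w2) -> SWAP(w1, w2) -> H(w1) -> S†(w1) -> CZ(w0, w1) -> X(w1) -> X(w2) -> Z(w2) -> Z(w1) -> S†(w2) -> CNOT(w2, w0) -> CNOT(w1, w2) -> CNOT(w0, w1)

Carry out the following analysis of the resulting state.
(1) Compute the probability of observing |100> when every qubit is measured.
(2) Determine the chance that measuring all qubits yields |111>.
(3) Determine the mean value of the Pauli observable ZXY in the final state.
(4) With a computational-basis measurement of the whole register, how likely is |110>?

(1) The probability of measuring |100> is 1/2.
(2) The probability of measuring |111> is 1/2.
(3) The expectation value of ZXY is -1.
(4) A full measurement returns |110> with probability 0.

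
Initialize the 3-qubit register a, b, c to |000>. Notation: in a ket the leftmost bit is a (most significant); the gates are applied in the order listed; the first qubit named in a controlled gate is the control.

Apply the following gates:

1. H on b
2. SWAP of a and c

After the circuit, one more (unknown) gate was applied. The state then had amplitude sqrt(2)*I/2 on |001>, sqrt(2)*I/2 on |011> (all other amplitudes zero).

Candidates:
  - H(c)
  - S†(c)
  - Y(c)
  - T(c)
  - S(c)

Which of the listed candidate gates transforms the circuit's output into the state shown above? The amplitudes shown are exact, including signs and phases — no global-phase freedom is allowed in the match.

It was Y(c) that produced the state shown.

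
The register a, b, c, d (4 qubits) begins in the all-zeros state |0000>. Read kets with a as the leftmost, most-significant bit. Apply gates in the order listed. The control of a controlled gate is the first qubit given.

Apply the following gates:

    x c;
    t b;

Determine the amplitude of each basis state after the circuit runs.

After the circuit, the state carries amplitude 1 on |0010>, and 0 on every other basis state.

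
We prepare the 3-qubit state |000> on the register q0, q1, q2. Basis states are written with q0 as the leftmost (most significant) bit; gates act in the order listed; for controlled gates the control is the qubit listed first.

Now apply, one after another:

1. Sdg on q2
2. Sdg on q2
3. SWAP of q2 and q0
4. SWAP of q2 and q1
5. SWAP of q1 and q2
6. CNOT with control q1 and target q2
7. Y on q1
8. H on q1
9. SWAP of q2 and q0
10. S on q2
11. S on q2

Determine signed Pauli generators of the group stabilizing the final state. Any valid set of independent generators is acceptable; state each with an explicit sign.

The stabilizer group can be generated by -IXI, +ZII, +IIZ, among other valid generating sets.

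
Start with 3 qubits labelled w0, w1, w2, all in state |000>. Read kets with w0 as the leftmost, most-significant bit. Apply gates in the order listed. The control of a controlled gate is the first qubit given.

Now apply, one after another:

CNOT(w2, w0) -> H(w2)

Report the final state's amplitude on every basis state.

After the circuit, the state carries amplitude sqrt(2)/2 on |000>, sqrt(2)/2 on |001>, and 0 on every other basis state.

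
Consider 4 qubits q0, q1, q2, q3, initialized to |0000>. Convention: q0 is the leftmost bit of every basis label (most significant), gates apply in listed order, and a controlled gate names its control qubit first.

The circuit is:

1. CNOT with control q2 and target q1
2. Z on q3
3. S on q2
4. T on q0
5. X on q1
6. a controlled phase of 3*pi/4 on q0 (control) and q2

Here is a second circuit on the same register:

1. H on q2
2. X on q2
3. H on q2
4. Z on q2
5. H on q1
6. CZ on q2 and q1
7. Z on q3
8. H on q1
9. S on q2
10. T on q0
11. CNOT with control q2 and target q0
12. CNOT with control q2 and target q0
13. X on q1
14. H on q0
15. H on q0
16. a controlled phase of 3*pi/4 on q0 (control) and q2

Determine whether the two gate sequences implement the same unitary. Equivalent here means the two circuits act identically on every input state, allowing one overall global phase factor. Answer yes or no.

Yes, they are equivalent — the unitaries differ by at most a global phase.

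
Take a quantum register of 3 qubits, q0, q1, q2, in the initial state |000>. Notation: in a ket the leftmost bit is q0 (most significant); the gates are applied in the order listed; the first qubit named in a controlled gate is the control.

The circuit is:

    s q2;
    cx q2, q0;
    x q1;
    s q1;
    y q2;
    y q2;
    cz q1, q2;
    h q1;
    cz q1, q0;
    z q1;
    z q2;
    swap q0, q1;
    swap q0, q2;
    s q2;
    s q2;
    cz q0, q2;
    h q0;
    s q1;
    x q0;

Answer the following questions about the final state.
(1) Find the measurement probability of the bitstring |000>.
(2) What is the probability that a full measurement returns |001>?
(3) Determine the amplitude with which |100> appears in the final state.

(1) A full measurement returns |000> with probability 1/4.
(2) Outcome |001> occurs with probability 1/4.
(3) The final state's coefficient on |100> equals I/2.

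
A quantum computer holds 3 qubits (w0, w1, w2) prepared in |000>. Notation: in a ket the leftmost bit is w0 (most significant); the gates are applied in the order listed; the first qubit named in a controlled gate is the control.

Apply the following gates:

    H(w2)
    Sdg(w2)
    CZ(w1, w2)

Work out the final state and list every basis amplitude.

The final amplitudes are sqrt(2)/2 on |000>, -sqrt(2)*I/2 on |001>, and 0 on every other basis state.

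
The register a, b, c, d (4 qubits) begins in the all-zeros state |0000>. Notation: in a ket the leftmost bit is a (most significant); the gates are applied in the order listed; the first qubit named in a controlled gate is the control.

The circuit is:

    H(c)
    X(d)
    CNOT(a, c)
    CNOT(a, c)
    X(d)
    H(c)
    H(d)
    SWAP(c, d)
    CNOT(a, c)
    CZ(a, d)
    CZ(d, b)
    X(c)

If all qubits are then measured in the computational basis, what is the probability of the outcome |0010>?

Outcome |0010> occurs with probability 1/2.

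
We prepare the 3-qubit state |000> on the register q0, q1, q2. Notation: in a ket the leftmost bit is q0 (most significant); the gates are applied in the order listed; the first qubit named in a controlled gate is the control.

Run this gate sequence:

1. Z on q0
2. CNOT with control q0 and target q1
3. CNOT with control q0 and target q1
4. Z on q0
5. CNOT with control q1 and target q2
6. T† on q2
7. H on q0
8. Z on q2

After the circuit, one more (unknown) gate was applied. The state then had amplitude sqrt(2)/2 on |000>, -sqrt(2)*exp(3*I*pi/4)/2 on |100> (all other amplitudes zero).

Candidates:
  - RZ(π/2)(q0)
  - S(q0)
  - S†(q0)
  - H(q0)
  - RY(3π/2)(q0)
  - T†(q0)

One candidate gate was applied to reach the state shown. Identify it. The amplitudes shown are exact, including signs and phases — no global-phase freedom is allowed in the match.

The unique candidate consistent with the amplitudes is T†(q0). Key observation: gates 1-4 undo each other exactly, leaving only the rest of the circuit to track.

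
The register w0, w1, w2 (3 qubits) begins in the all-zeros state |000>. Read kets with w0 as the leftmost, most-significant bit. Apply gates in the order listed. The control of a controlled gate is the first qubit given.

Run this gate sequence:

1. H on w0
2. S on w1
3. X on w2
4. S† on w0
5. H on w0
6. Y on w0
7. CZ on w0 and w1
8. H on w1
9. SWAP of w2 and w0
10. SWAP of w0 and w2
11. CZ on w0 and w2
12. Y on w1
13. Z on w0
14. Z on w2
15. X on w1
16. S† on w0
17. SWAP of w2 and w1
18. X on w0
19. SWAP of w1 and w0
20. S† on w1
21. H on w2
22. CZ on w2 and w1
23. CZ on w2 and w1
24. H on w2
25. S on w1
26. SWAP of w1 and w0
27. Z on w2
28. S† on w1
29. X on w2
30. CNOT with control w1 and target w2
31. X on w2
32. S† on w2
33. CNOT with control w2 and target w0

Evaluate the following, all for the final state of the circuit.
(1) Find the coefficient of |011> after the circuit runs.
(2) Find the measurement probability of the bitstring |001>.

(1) The amplitude on |011> is sqrt(2)*(1 + I)/4. Key observation: steps 19-26 multiply out to the identity, so the circuit reduces to the remaining gates.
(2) The probability of measuring |001> is 0.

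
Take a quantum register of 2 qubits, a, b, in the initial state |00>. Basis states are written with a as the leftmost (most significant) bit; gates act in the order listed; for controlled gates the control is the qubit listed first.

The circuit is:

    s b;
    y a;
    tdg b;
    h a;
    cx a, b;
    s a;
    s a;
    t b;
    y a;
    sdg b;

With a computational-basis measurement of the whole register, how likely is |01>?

Outcome |01> occurs with probability 1/2.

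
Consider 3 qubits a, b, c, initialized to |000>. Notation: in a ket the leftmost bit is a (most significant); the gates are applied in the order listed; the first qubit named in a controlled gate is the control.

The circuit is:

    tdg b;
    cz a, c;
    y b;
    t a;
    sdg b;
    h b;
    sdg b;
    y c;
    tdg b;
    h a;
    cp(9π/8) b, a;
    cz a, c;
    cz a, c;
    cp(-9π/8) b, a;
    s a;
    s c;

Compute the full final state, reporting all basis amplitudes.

After the circuit, the state carries amplitude 0 on |000>, -1/2 on |001>, 0 on |010>, -exp(I*pi/4)/2 on |011>, 0 on |100>, -I/2 on |101>, 0 on |110>, -exp(3*I*pi/4)/2 on |111>. Key observation: the block from step 11 through step 14 cancels to the identity and can be dropped.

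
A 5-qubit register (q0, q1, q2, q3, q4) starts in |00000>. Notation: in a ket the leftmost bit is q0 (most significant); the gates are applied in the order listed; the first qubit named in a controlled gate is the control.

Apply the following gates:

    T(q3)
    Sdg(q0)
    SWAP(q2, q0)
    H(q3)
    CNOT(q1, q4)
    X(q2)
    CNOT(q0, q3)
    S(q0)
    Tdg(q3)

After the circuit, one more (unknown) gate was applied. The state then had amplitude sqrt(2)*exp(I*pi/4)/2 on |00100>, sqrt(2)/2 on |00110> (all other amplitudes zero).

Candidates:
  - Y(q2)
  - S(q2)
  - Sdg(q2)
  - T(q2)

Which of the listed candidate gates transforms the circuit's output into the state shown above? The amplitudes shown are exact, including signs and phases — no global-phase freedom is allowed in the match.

The unique candidate consistent with the amplitudes is T(q2).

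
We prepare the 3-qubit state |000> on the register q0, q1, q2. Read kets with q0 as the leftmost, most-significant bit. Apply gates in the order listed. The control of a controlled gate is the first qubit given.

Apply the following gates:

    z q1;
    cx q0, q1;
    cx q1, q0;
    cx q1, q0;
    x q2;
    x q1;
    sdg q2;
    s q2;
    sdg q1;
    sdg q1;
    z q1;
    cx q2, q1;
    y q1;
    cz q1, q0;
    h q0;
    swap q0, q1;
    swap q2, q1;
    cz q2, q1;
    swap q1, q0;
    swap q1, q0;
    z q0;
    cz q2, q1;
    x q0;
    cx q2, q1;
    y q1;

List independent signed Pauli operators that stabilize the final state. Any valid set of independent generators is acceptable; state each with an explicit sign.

The stabilizer group can be generated by -IXX, +ZII, +IZZ, among other valid generating sets.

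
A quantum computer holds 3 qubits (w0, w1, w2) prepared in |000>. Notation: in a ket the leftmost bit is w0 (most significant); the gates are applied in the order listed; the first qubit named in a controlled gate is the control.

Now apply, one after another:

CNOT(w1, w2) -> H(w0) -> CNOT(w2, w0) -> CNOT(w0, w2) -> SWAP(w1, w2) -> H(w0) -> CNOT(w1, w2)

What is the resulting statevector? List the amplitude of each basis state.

The final amplitudes are 1/2 on |000>, 0 on |001>, 0 on |010>, 1/2 on |011>, 1/2 on |100>, 0 on |101>, 0 on |110>, -1/2 on |111>.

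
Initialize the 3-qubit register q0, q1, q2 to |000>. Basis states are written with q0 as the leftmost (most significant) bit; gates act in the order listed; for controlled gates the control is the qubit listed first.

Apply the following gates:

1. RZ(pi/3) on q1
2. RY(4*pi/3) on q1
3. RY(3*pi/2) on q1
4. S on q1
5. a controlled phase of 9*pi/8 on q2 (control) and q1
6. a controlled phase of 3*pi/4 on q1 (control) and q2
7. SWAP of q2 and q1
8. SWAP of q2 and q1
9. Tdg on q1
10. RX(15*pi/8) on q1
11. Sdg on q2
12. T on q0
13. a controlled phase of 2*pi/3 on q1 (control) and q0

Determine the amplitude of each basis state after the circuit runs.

The resulting statevector has amplitude sqrt(6)*exp(-I*pi/6)*cos(pi/16)/4 - sqrt(2)*exp(-5*I*pi/12)*sin(pi/16)/4 - sqrt(6)*exp(-5*I*pi/12)*sin(pi/16)/4 - sqrt(2)*exp(-I*pi/6)*cos(pi/16)/4 on |000>, -sqrt(2)*I*exp(-I*pi/6)*sin(pi/16)/4 + sqrt(2)*I*exp(-5*I*pi/12)*cos(pi/16)/4 + sqrt(6)*I*exp(-I*pi/6)*sin(pi/16)/4 + sqrt(6)*I*exp(-5*I*pi/12)*cos(pi/16)/4 on |010>, and 0 on every other basis state. Key observation: steps 7-8 multiply out to the identity, so the circuit reduces to the remaining gates.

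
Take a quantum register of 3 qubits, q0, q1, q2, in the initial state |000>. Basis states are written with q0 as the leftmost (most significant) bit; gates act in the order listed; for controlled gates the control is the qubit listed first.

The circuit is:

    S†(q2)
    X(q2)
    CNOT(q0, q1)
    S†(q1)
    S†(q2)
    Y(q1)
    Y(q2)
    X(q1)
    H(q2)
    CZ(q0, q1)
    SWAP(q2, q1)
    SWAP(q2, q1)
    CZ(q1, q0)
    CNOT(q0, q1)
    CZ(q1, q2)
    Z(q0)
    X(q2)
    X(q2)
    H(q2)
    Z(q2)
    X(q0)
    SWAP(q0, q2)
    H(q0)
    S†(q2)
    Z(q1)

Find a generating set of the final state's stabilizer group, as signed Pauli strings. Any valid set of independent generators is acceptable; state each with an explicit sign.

One valid set of independent stabilizer generators is +XII, +IZI, -IIZ (any independent generating set of the same group is equally correct). Key observation: the block from step 11 through step 12 cancels to the identity and can be dropped.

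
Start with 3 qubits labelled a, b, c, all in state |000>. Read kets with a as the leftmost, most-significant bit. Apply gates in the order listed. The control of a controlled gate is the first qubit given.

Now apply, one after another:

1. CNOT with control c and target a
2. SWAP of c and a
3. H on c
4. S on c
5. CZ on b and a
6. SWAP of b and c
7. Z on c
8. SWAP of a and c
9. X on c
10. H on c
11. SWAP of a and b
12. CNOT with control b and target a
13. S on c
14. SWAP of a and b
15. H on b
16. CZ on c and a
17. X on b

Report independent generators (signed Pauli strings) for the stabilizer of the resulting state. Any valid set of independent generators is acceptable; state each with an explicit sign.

One valid set of independent stabilizer generators is +IYI, -IIY, +ZII (any independent generating set of the same group is equally correct).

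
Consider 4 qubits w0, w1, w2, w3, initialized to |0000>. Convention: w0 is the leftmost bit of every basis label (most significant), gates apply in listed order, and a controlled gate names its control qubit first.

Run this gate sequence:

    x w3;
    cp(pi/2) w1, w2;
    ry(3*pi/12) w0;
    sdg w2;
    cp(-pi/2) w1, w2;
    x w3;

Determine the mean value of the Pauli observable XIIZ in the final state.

In the final state, XIIZ has expectation sqrt(2)/2.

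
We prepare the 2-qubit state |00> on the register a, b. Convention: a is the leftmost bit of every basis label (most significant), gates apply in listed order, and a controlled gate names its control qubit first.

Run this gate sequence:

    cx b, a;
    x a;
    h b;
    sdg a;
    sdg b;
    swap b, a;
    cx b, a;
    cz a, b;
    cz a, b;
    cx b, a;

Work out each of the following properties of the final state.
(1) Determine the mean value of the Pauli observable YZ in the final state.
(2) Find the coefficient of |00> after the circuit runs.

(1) The expectation value of YZ is 1. Key observation: the block from step 7 through step 10 cancels to the identity and can be dropped.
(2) The final state's coefficient on |00> equals 0.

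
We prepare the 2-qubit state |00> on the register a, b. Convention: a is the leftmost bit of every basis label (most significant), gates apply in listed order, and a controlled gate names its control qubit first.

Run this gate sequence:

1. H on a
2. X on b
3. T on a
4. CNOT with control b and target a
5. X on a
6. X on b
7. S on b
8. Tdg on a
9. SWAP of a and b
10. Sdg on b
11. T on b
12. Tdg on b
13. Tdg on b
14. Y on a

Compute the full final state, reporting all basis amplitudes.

The resulting statevector has amplitude 0 on |00>, 0 on |01>, sqrt(2)*I/2 on |10>, -sqrt(2)*exp(3*I*pi/4)/2 on |11>.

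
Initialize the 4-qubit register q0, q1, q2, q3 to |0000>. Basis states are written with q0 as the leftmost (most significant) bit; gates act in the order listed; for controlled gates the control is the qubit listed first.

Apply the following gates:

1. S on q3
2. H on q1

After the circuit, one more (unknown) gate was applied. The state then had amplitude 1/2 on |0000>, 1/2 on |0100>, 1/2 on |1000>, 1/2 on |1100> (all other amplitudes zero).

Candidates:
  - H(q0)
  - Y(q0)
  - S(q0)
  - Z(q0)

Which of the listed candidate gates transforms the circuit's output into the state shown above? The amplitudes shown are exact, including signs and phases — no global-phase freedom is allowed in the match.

The applied gate was H(q0).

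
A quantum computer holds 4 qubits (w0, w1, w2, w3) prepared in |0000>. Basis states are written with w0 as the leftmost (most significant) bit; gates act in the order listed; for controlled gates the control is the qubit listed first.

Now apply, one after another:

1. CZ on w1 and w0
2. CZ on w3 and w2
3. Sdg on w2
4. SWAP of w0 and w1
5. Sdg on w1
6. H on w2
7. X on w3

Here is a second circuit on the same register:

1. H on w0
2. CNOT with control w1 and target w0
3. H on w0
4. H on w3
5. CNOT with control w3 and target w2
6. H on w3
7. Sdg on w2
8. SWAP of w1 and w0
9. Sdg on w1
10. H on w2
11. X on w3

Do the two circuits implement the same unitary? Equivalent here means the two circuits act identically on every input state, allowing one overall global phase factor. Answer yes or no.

No, they are not equivalent — no single phase factor reconciles the two unitaries.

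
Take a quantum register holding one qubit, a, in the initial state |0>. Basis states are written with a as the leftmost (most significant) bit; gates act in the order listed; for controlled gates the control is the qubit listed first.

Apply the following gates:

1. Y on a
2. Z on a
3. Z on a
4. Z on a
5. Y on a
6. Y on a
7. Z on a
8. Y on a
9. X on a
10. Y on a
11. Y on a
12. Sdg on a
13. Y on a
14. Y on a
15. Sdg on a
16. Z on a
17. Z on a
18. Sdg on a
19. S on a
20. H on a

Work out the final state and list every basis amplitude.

The final amplitudes are -sqrt(2)/2 on |0>, sqrt(2)/2 on |1>.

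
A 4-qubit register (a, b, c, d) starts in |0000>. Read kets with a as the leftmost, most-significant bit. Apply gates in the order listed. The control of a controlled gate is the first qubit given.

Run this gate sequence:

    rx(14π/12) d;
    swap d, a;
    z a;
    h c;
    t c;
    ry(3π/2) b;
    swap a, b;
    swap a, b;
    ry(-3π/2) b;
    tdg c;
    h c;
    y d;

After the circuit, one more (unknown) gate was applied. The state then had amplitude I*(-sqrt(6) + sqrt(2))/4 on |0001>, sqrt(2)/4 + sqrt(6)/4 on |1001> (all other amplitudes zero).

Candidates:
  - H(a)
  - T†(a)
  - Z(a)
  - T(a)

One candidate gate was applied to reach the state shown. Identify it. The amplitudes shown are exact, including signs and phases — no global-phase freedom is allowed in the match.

It was Z(a) that produced the state shown.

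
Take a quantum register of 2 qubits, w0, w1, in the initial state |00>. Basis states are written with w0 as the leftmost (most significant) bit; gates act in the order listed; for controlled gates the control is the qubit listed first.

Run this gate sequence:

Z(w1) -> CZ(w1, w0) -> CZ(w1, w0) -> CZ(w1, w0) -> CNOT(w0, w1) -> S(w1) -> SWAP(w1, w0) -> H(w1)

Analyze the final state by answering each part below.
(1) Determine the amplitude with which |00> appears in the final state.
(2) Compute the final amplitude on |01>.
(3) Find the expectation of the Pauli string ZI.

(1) The final state's coefficient on |00> equals sqrt(2)/2.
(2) |01> carries amplitude sqrt(2)/2 in the final state.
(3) The observable ZI averages to 1.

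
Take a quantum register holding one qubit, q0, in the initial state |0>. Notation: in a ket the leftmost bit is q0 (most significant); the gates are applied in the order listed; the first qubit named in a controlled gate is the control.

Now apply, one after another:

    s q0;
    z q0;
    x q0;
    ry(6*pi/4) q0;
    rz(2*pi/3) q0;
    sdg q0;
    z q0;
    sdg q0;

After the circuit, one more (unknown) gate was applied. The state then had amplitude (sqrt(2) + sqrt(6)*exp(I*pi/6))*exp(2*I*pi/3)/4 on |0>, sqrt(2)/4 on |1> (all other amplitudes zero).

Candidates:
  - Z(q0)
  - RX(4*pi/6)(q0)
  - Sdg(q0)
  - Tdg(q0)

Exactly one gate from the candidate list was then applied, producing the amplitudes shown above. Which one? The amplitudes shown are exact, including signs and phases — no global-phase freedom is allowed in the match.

The unique candidate consistent with the amplitudes is RX(4*pi/6)(q0).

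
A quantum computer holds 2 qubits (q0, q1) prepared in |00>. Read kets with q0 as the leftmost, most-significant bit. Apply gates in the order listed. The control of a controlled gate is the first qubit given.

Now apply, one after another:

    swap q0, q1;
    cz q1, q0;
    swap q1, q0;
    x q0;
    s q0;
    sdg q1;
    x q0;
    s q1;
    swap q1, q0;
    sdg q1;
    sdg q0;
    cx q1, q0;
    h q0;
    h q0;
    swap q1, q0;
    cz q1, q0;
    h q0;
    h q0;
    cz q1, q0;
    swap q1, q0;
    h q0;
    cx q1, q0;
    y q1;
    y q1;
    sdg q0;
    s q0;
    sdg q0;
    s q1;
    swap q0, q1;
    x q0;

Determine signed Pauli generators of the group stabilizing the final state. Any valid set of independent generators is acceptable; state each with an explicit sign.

The stabilizer group can be generated by -IY, -ZI, among other valid generating sets. Key observation: gates 14-21 undo each other exactly, leaving only the rest of the circuit to track.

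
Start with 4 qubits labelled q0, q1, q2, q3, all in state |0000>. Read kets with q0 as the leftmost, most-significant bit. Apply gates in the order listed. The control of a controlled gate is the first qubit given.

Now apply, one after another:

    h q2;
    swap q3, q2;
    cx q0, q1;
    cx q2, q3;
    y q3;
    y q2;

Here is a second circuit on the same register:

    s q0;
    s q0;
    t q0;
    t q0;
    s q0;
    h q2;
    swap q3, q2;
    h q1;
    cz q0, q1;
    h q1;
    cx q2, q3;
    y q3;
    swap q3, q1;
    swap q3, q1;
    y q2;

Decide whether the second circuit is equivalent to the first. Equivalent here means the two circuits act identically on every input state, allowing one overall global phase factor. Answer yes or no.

Yes — the two circuits implement the same unitary up to a global phase.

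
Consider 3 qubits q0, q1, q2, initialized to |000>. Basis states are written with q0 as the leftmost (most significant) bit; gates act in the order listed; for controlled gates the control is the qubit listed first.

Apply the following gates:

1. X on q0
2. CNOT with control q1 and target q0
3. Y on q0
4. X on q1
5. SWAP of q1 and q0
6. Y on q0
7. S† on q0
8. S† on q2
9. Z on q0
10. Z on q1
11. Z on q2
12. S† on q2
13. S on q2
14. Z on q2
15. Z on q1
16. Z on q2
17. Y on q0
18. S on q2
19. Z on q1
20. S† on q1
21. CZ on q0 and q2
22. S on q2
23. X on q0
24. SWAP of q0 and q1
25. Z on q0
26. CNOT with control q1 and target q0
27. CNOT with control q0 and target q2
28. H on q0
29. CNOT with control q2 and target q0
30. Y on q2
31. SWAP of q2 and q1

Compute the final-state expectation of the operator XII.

In the final state, XII has expectation 1. Key observation: the block from step 10 through step 15 cancels to the identity and can be dropped.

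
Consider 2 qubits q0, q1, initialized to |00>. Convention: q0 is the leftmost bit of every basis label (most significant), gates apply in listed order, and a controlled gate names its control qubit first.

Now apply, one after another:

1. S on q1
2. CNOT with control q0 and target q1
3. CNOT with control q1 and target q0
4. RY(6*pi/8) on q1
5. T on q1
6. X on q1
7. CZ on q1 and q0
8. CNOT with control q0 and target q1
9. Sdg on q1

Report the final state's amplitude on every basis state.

After the circuit, the state carries amplitude sqrt(sqrt(2) + 2)*exp(I*pi/4)/2 on |00>, -I*sqrt(2 - sqrt(2))/2 on |01>, 0 on |10>, 0 on |11>.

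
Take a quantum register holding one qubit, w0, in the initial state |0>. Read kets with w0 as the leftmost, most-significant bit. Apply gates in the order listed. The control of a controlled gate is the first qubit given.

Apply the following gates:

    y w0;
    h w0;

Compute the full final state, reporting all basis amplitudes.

The final amplitudes are sqrt(2)*I/2 on |0>, -sqrt(2)*I/2 on |1>.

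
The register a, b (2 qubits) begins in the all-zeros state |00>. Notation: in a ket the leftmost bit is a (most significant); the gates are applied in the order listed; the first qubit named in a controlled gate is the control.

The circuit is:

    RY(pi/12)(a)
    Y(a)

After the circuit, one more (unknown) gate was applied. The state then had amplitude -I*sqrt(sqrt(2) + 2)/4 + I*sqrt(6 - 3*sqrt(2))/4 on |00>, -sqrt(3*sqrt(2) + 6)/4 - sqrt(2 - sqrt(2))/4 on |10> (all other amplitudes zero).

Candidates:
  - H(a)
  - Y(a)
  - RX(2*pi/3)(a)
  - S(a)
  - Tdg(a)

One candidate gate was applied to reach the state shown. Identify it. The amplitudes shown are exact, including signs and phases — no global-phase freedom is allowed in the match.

The unique candidate consistent with the amplitudes is S(a).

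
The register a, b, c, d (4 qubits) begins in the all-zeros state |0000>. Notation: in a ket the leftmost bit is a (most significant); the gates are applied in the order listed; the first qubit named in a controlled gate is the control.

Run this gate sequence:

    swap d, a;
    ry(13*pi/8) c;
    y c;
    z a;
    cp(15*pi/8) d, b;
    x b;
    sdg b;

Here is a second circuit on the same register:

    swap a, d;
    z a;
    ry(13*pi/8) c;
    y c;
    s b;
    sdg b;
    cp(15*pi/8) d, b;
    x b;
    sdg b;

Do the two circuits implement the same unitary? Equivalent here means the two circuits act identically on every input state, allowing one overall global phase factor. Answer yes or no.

Yes — the two circuits implement the same unitary up to a global phase.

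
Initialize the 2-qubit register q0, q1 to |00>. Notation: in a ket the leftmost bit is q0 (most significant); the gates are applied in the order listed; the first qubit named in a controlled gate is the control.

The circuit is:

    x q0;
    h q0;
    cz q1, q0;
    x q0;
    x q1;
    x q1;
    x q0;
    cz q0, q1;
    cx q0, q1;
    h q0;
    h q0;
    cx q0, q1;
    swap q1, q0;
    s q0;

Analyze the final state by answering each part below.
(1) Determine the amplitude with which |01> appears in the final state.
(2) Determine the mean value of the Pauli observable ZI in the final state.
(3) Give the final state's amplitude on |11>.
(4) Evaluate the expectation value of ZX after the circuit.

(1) |01> carries amplitude -sqrt(2)/2 in the final state.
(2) In the final state, ZI has expectation 1.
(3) The final state's coefficient on |11> equals 0.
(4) The expectation value of ZX is -1.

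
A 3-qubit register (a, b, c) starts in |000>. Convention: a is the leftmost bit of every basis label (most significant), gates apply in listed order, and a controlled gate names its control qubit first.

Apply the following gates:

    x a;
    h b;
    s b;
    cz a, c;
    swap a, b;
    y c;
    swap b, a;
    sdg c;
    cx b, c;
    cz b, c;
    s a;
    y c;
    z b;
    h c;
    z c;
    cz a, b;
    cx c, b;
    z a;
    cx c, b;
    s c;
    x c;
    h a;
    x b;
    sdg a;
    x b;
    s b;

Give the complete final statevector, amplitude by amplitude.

After the circuit, the state carries amplitude sqrt(2)*I/4 on |000>, -sqrt(2)/4 on |001>, -sqrt(2)*I/4 on |010>, -sqrt(2)/4 on |011>, -sqrt(2)/4 on |100>, -sqrt(2)*I/4 on |101>, sqrt(2)/4 on |110>, -sqrt(2)*I/4 on |111>.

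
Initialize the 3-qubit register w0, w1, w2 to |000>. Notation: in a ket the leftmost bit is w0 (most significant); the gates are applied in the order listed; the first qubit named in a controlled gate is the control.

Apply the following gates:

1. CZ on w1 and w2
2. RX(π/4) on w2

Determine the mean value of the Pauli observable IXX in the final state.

In the final state, IXX has expectation 0.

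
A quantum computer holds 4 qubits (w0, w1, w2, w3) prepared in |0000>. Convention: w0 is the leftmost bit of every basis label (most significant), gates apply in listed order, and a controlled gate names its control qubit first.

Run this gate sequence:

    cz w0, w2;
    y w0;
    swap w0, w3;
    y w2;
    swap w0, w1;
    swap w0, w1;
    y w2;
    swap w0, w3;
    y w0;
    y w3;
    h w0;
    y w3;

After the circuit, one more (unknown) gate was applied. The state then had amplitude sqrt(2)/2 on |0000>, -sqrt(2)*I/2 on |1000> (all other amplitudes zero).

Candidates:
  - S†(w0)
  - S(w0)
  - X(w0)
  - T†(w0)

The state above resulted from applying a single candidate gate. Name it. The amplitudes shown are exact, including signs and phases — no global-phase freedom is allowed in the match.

The applied gate was S†(w0).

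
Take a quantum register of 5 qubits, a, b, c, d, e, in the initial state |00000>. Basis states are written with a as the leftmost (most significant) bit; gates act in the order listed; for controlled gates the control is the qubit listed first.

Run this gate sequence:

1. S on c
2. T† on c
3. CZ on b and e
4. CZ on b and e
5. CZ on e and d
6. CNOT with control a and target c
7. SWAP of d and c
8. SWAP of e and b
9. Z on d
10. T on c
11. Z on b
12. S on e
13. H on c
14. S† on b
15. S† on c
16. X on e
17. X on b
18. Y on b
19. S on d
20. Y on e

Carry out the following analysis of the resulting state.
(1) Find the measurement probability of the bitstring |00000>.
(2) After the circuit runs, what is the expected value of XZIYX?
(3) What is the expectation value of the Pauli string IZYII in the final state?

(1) A full measurement returns |00000> with probability 1/2. Key observation: the block from step 3 through step 4 cancels to the identity and can be dropped.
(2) The expectation value of XZIYX is 0.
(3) The observable IZYII averages to -1.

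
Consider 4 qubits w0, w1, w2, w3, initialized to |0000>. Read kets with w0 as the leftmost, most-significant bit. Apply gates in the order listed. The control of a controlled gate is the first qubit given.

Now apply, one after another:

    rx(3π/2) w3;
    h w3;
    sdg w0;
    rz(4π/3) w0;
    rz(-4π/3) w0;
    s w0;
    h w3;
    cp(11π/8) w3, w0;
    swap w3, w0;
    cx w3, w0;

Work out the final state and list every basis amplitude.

The final amplitudes are -sqrt(2)/2 on |0000>, -sqrt(2)*I/2 on |1000>, and 0 on every other basis state. Key observation: gates 2-7 undo each other exactly, leaving only the rest of the circuit to track.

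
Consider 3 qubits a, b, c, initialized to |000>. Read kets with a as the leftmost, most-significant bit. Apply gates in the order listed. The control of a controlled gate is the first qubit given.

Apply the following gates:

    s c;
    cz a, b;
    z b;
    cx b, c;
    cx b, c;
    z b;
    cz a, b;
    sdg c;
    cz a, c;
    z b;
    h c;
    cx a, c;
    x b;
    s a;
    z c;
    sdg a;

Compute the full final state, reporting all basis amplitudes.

The resulting statevector has amplitude sqrt(2)/2 on |010>, -sqrt(2)/2 on |011>, and 0 on every other basis state.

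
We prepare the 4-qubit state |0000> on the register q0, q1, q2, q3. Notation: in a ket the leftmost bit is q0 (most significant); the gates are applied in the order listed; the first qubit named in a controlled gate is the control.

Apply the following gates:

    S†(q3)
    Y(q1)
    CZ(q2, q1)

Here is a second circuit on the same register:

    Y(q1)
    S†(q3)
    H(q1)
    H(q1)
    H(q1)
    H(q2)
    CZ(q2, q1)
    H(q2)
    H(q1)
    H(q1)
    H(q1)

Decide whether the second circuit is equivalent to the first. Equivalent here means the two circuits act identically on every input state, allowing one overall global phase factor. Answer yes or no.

No — the two circuits implement different unitaries, even allowing a global phase.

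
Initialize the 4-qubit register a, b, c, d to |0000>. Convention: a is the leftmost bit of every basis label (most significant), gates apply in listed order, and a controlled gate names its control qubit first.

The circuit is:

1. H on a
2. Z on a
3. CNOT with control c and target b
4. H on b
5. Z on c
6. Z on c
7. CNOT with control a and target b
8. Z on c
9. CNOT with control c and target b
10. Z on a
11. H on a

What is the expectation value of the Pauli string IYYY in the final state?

The observable IYYY averages to 0.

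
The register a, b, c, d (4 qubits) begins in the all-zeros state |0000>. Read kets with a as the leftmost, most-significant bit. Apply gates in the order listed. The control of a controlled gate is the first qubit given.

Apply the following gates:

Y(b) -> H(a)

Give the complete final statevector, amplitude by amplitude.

The final amplitudes are sqrt(2)*I/2 on |0100>, sqrt(2)*I/2 on |1100>, and 0 on every other basis state.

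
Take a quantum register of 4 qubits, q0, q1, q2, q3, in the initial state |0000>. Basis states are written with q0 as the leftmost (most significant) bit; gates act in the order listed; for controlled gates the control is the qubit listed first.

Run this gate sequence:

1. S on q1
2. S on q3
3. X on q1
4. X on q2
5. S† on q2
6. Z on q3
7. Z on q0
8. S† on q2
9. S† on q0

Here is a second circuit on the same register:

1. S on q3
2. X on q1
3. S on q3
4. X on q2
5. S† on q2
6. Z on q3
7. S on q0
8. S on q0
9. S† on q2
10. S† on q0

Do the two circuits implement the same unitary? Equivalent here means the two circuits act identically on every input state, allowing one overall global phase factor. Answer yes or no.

No: there is an input state on which the two circuits produce genuinely different outputs (not merely differing by a phase).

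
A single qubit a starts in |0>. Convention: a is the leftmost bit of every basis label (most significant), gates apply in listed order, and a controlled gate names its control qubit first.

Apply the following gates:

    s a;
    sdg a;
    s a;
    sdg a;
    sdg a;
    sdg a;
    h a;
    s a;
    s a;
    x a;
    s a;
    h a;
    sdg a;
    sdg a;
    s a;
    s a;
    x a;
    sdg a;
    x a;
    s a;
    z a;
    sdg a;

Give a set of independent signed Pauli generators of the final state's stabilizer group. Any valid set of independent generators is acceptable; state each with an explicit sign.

The final state is stabilized by the group generated by +X; other independent generating sets are equally valid.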